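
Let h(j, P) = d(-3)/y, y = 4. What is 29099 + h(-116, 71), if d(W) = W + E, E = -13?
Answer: 29095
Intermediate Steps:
d(W) = -13 + W (d(W) = W - 13 = -13 + W)
h(j, P) = -4 (h(j, P) = (-13 - 3)/4 = -16*¼ = -4)
29099 + h(-116, 71) = 29099 - 4 = 29095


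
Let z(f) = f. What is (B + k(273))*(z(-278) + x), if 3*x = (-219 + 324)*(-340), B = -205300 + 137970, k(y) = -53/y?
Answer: 223845559454/273 ≈ 8.1995e+8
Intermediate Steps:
B = -67330
x = -11900 (x = ((-219 + 324)*(-340))/3 = (105*(-340))/3 = (⅓)*(-35700) = -11900)
(B + k(273))*(z(-278) + x) = (-67330 - 53/273)*(-278 - 11900) = (-67330 - 53*1/273)*(-12178) = (-67330 - 53/273)*(-12178) = -18381143/273*(-12178) = 223845559454/273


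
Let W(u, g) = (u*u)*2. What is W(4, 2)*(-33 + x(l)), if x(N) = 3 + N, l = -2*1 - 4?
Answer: -1152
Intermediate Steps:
l = -6 (l = -2 - 4 = -6)
W(u, g) = 2*u² (W(u, g) = u²*2 = 2*u²)
W(4, 2)*(-33 + x(l)) = (2*4²)*(-33 + (3 - 6)) = (2*16)*(-33 - 3) = 32*(-36) = -1152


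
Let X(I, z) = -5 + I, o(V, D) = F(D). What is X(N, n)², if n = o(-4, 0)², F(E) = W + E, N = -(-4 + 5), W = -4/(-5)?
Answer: 36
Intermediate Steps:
W = ⅘ (W = -4*(-⅕) = ⅘ ≈ 0.80000)
N = -1 (N = -1*1 = -1)
F(E) = ⅘ + E
o(V, D) = ⅘ + D
n = 16/25 (n = (⅘ + 0)² = (⅘)² = 16/25 ≈ 0.64000)
X(N, n)² = (-5 - 1)² = (-6)² = 36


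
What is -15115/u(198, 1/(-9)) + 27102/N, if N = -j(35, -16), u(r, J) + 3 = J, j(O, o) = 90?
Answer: 1914049/420 ≈ 4557.3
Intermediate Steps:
u(r, J) = -3 + J
N = -90 (N = -1*90 = -90)
-15115/u(198, 1/(-9)) + 27102/N = -15115/(-3 + 1/(-9)) + 27102/(-90) = -15115/(-3 - 1/9) + 27102*(-1/90) = -15115/(-28/9) - 4517/15 = -15115*(-9/28) - 4517/15 = 136035/28 - 4517/15 = 1914049/420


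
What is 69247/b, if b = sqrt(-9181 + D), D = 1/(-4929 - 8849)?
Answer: -5747501*I*sqrt(28110182)/42165273 ≈ -722.7*I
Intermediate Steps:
D = -1/13778 (D = 1/(-13778) = -1/13778 ≈ -7.2579e-5)
b = 3*I*sqrt(28110182)/166 (b = sqrt(-9181 - 1/13778) = sqrt(-126495819/13778) = 3*I*sqrt(28110182)/166 ≈ 95.818*I)
69247/b = 69247/((3*I*sqrt(28110182)/166)) = 69247*(-83*I*sqrt(28110182)/42165273) = -5747501*I*sqrt(28110182)/42165273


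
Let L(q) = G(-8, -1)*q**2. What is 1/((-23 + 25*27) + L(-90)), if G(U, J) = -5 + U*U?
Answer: 1/478552 ≈ 2.0896e-6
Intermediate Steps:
G(U, J) = -5 + U**2
L(q) = 59*q**2 (L(q) = (-5 + (-8)**2)*q**2 = (-5 + 64)*q**2 = 59*q**2)
1/((-23 + 25*27) + L(-90)) = 1/((-23 + 25*27) + 59*(-90)**2) = 1/((-23 + 675) + 59*8100) = 1/(652 + 477900) = 1/478552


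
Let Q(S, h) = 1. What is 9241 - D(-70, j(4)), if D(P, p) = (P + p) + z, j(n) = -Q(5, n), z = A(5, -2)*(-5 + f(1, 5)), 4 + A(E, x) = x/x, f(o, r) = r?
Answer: 9312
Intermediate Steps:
A(E, x) = -3 (A(E, x) = -4 + x/x = -4 + 1 = -3)
z = 0 (z = -3*(-5 + 5) = -3*0 = 0)
j(n) = -1 (j(n) = -1*1 = -1)
D(P, p) = P + p (D(P, p) = (P + p) + 0 = P + p)
9241 - D(-70, j(4)) = 9241 - (-70 - 1) = 9241 - 1*(-71) = 9241 + 71 = 9312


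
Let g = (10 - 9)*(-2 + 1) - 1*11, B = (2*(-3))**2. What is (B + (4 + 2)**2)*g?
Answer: -864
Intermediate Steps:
B = 36 (B = (-6)**2 = 36)
g = -12 (g = 1*(-1) - 11 = -1 - 11 = -12)
(B + (4 + 2)**2)*g = (36 + (4 + 2)**2)*(-12) = (36 + 6**2)*(-12) = (36 + 36)*(-12) = 72*(-12) = -864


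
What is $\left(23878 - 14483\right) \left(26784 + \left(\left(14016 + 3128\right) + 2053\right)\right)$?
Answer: $431991495$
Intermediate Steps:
$\left(23878 - 14483\right) \left(26784 + \left(\left(14016 + 3128\right) + 2053\right)\right) = 9395 \left(26784 + \left(17144 + 2053\right)\right) = 9395 \left(26784 + 19197\right) = 9395 \cdot 45981 = 431991495$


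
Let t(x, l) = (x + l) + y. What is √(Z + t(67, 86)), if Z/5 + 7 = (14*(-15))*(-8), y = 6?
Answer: 2*√2131 ≈ 92.326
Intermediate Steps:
t(x, l) = 6 + l + x (t(x, l) = (x + l) + 6 = (l + x) + 6 = 6 + l + x)
Z = 8365 (Z = -35 + 5*((14*(-15))*(-8)) = -35 + 5*(-210*(-8)) = -35 + 5*1680 = -35 + 8400 = 8365)
√(Z + t(67, 86)) = √(8365 + (6 + 86 + 67)) = √(8365 + 159) = √8524 = 2*√2131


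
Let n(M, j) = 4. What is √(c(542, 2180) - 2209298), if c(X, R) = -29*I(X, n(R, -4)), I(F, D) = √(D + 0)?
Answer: 18*I*√6819 ≈ 1486.4*I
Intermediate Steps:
I(F, D) = √D
c(X, R) = -58 (c(X, R) = -29*√4 = -29*2 = -58)
√(c(542, 2180) - 2209298) = √(-58 - 2209298) = √(-2209356) = 18*I*√6819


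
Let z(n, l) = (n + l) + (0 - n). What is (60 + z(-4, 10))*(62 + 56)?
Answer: 8260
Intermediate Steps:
z(n, l) = l (z(n, l) = (l + n) - n = l)
(60 + z(-4, 10))*(62 + 56) = (60 + 10)*(62 + 56) = 70*118 = 8260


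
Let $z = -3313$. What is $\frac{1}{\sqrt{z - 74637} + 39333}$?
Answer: $\frac{39333}{1547162839} - \frac{5 i \sqrt{3118}}{1547162839} \approx 2.5423 \cdot 10^{-5} - 1.8046 \cdot 10^{-7} i$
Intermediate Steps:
$\frac{1}{\sqrt{z - 74637} + 39333} = \frac{1}{\sqrt{-3313 - 74637} + 39333} = \frac{1}{\sqrt{-77950} + 39333} = \frac{1}{5 i \sqrt{3118} + 39333} = \frac{1}{39333 + 5 i \sqrt{3118}}$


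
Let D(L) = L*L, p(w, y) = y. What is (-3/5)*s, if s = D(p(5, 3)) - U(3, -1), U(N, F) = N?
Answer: -18/5 ≈ -3.6000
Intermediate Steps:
D(L) = L²
s = 6 (s = 3² - 1*3 = 9 - 3 = 6)
(-3/5)*s = -3/5*6 = -3*⅕*6 = -⅗*6 = -18/5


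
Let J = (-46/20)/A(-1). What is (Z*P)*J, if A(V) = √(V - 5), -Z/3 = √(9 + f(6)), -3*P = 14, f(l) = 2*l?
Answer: 161*I*√14/10 ≈ 60.241*I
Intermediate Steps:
P = -14/3 (P = -⅓*14 = -14/3 ≈ -4.6667)
Z = -3*√21 (Z = -3*√(9 + 2*6) = -3*√(9 + 12) = -3*√21 ≈ -13.748)
A(V) = √(-5 + V)
J = 23*I*√6/60 (J = (-46/20)/(√(-5 - 1)) = (-46*1/20)/(√(-6)) = -23*(-I*√6/6)/10 = -(-23)*I*√6/60 = 23*I*√6/60 ≈ 0.93897*I)
(Z*P)*J = (-3*√21*(-14/3))*(23*I*√6/60) = (14*√21)*(23*I*√6/60) = 161*I*√14/10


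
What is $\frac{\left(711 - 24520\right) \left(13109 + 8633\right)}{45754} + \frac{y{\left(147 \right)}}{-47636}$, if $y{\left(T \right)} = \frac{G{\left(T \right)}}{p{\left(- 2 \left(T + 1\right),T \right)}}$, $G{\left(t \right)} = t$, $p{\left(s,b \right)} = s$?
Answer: $- \frac{3649535966412665}{322571556512} \approx -11314.0$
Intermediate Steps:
$y{\left(T \right)} = \frac{T}{-2 - 2 T}$ ($y{\left(T \right)} = \frac{T}{\left(-2\right) \left(T + 1\right)} = \frac{T}{\left(-2\right) \left(1 + T\right)} = \frac{T}{-2 - 2 T}$)
$\frac{\left(711 - 24520\right) \left(13109 + 8633\right)}{45754} + \frac{y{\left(147 \right)}}{-47636} = \frac{\left(711 - 24520\right) \left(13109 + 8633\right)}{45754} + \frac{\left(-1\right) 147 \frac{1}{2 + 2 \cdot 147}}{-47636} = \left(-23809\right) 21742 \cdot \frac{1}{45754} + \left(-1\right) 147 \frac{1}{2 + 294} \left(- \frac{1}{47636}\right) = \left(-517655278\right) \frac{1}{45754} + \left(-1\right) 147 \cdot \frac{1}{296} \left(- \frac{1}{47636}\right) = - \frac{258827639}{22877} + \left(-1\right) 147 \cdot \frac{1}{296} \left(- \frac{1}{47636}\right) = - \frac{258827639}{22877} - - \frac{147}{14100256} = - \frac{258827639}{22877} + \frac{147}{14100256} = - \frac{3649535966412665}{322571556512}$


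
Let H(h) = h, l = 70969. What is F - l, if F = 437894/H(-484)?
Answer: -17393445/242 ≈ -71874.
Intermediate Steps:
F = -218947/242 (F = 437894/(-484) = 437894*(-1/484) = -218947/242 ≈ -904.74)
F - l = -218947/242 - 1*70969 = -218947/242 - 70969 = -17393445/242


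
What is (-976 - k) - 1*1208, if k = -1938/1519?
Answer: -3315558/1519 ≈ -2182.7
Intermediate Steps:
k = -1938/1519 (k = -1938*1/1519 = -1938/1519 ≈ -1.2758)
(-976 - k) - 1*1208 = (-976 - 1*(-1938/1519)) - 1*1208 = (-976 + 1938/1519) - 1208 = -1480606/1519 - 1208 = -3315558/1519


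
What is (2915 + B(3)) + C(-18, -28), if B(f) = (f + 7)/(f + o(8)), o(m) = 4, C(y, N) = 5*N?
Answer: 19435/7 ≈ 2776.4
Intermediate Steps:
B(f) = (7 + f)/(4 + f) (B(f) = (f + 7)/(f + 4) = (7 + f)/(4 + f))
(2915 + B(3)) + C(-18, -28) = (2915 + (7 + 3)/(4 + 3)) + 5*(-28) = (2915 + 10/7) - 140 = 20415/7 - 140 = 19435/7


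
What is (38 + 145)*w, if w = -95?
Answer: -17385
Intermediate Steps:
(38 + 145)*w = (38 + 145)*(-95) = 183*(-95) = -17385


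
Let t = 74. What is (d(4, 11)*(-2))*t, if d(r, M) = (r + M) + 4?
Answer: -2812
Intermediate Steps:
d(r, M) = 4 + M + r (d(r, M) = (M + r) + 4 = 4 + M + r)
(d(4, 11)*(-2))*t = ((4 + 11 + 4)*(-2))*74 = (19*(-2))*74 = -38*74 = -2812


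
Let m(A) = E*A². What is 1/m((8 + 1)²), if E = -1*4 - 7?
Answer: -1/72171 ≈ -1.3856e-5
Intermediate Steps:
E = -11 (E = -4 - 7 = -11)
m(A) = -11*A²
1/m((8 + 1)²) = 1/(-11*(8 + 1)⁴) = 1/(-11*(9²)²) = 1/(-11*81²) = 1/(-11*6561) = 1/(-72171) = -1/72171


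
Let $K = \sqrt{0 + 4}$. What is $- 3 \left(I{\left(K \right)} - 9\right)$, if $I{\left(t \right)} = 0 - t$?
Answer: $33$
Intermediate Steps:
$K = 2$ ($K = \sqrt{4} = 2$)
$I{\left(t \right)} = - t$
$- 3 \left(I{\left(K \right)} - 9\right) = - 3 \left(\left(-1\right) 2 - 9\right) = - 3 \left(-2 - 9\right) = \left(-3\right) \left(-11\right) = 33$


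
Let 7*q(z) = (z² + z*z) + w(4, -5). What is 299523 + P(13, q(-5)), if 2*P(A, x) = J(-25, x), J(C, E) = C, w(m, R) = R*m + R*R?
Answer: 599021/2 ≈ 2.9951e+5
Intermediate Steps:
w(m, R) = R² + R*m (w(m, R) = R*m + R² = R² + R*m)
q(z) = 5/7 + 2*z²/7 (q(z) = ((z² + z*z) - 5*(-5 + 4))/7 = ((z² + z²) - 5*(-1))/7 = (2*z² + 5)/7 = (5 + 2*z²)/7 = 5/7 + 2*z²/7)
P(A, x) = -25/2 (P(A, x) = (½)*(-25) = -25/2)
299523 + P(13, q(-5)) = 299523 - 25/2 = 599021/2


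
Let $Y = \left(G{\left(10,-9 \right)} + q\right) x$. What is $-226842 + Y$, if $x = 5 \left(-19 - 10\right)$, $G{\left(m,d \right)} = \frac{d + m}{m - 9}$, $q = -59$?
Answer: $-218432$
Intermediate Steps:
$G{\left(m,d \right)} = \frac{d + m}{-9 + m}$
$x = -145$ ($x = 5 \left(-19 - 10\right) = 5 \left(-29\right) = -145$)
$Y = 8410$ ($Y = \left(\frac{-9 + 10}{-9 + 10} - 59\right) \left(-145\right) = \left(1^{-1} \cdot 1 - 59\right) \left(-145\right) = \left(1 \cdot 1 - 59\right) \left(-145\right) = \left(1 - 59\right) \left(-145\right) = \left(-58\right) \left(-145\right) = 8410$)
$-226842 + Y = -226842 + 8410 = -218432$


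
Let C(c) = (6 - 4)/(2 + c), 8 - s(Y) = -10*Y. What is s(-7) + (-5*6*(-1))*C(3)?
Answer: -50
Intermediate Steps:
s(Y) = 8 + 10*Y (s(Y) = 8 - (-10)*Y = 8 + 10*Y)
C(c) = 2/(2 + c)
s(-7) + (-5*6*(-1))*C(3) = (8 + 10*(-7)) + (-5*6*(-1))*(2/(2 + 3)) = (8 - 70) + (-30*(-1))*(2/5) = -62 + 30*(2*(⅕)) = -62 + 30*(⅖) = -62 + 12 = -50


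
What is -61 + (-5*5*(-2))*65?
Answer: 3189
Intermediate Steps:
-61 + (-5*5*(-2))*65 = -61 - 25*(-2)*65 = -61 + 50*65 = -61 + 3250 = 3189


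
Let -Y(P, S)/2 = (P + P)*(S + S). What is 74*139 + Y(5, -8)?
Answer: 10606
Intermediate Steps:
Y(P, S) = -8*P*S (Y(P, S) = -2*(P + P)*(S + S) = -2*2*P*2*S = -8*P*S)
74*139 + Y(5, -8) = 74*139 - 8*5*(-8) = 10286 + 320 = 10606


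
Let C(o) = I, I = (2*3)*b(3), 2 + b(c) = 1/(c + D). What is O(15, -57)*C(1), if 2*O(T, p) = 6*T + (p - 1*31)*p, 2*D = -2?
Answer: -22977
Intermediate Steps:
D = -1 (D = (1/2)*(-2) = -1)
b(c) = -2 + 1/(-1 + c) (b(c) = -2 + 1/(c - 1) = -2 + 1/(-1 + c))
I = -9 (I = (2*3)*((3 - 2*3)/(-1 + 3)) = 6*((3 - 6)/2) = 6*((1/2)*(-3)) = 6*(-3/2) = -9)
C(o) = -9
O(T, p) = 3*T + p*(-31 + p)/2 (O(T, p) = (6*T + (p - 1*31)*p)/2 = (6*T + (p - 31)*p)/2 = (6*T + (-31 + p)*p)/2 = (6*T + p*(-31 + p))/2 = 3*T + p*(-31 + p)/2)
O(15, -57)*C(1) = ((1/2)*(-57)**2 + 3*15 - 31/2*(-57))*(-9) = ((1/2)*3249 + 45 + 1767/2)*(-9) = (3249/2 + 45 + 1767/2)*(-9) = 2553*(-9) = -22977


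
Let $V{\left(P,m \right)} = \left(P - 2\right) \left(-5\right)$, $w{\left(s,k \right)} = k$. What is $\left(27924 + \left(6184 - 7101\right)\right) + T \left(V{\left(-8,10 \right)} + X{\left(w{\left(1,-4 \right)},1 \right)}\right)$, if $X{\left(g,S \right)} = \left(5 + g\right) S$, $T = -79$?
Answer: $22978$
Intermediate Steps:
$X{\left(g,S \right)} = S \left(5 + g\right)$
$V{\left(P,m \right)} = 10 - 5 P$ ($V{\left(P,m \right)} = \left(-2 + P\right) \left(-5\right) = 10 - 5 P$)
$\left(27924 + \left(6184 - 7101\right)\right) + T \left(V{\left(-8,10 \right)} + X{\left(w{\left(1,-4 \right)},1 \right)}\right) = \left(27924 + \left(6184 - 7101\right)\right) - 79 \left(\left(10 - -40\right) + 1 \left(5 - 4\right)\right) = \left(27924 - 917\right) - 79 \left(\left(10 + 40\right) + 1 \cdot 1\right) = 27007 - 79 \left(50 + 1\right) = 27007 - 4029 = 22978$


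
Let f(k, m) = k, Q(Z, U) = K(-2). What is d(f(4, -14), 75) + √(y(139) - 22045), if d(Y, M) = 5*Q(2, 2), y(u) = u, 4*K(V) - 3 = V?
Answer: 5/4 + 3*I*√2434 ≈ 1.25 + 148.01*I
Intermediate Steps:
K(V) = ¾ + V/4
Q(Z, U) = ¼ (Q(Z, U) = ¾ + (¼)*(-2) = ¾ - ½ = ¼)
d(Y, M) = 5/4 (d(Y, M) = 5*(¼) = 5/4)
d(f(4, -14), 75) + √(y(139) - 22045) = 5/4 + √(139 - 22045) = 5/4 + √(-21906) = 5/4 + 3*I*√2434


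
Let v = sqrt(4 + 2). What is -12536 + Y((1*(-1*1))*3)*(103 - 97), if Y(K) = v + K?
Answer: -12554 + 6*sqrt(6) ≈ -12539.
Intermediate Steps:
v = sqrt(6) ≈ 2.4495
Y(K) = K + sqrt(6) (Y(K) = sqrt(6) + K = K + sqrt(6))
-12536 + Y((1*(-1*1))*3)*(103 - 97) = -12536 + ((1*(-1*1))*3 + sqrt(6))*(103 - 97) = -12536 + ((1*(-1))*3 + sqrt(6))*6 = -12536 + (-1*3 + sqrt(6))*6 = -12536 + (-3 + sqrt(6))*6 = -12536 + (-18 + 6*sqrt(6)) = -12554 + 6*sqrt(6)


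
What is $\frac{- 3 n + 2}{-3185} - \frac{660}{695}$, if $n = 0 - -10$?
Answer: $- \frac{59504}{63245} \approx -0.94085$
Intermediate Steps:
$n = 10$ ($n = 0 + 10 = 10$)
$\frac{- 3 n + 2}{-3185} - \frac{660}{695} = \frac{\left(-3\right) 10 + 2}{-3185} - \frac{660}{695} = \left(-30 + 2\right) \left(- \frac{1}{3185}\right) - \frac{132}{139} = \left(-28\right) \left(- \frac{1}{3185}\right) - \frac{132}{139} = \frac{4}{455} - \frac{132}{139} = - \frac{59504}{63245}$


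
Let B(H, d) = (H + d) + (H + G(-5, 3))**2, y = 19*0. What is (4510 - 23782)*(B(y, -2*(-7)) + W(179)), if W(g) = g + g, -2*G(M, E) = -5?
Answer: -7289634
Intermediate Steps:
G(M, E) = 5/2 (G(M, E) = -1/2*(-5) = 5/2)
y = 0
W(g) = 2*g
B(H, d) = H + d + (5/2 + H)**2 (B(H, d) = (H + d) + (H + 5/2)**2 = (H + d) + (5/2 + H)**2 = H + d + (5/2 + H)**2)
(4510 - 23782)*(B(y, -2*(-7)) + W(179)) = (4510 - 23782)*((25/4 - 2*(-7) + 0**2 + 6*0) + 2*179) = -19272*((25/4 + 14 + 0 + 0) + 358) = -19272*(81/4 + 358) = -19272*1513/4 = -7289634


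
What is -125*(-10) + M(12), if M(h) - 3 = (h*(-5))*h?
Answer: 533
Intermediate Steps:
M(h) = 3 - 5*h² (M(h) = 3 + (h*(-5))*h = 3 + (-5*h)*h = 3 - 5*h²)
-125*(-10) + M(12) = -125*(-10) + (3 - 5*12²) = 1250 + (3 - 5*144) = 1250 + (3 - 720) = 1250 - 717 = 533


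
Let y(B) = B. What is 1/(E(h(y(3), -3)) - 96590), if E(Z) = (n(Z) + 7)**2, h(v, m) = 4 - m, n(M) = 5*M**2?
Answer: -1/33086 ≈ -3.0224e-5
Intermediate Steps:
E(Z) = (7 + 5*Z**2)**2 (E(Z) = (5*Z**2 + 7)**2 = (7 + 5*Z**2)**2)
1/(E(h(y(3), -3)) - 96590) = 1/((7 + 5*(4 - 1*(-3))**2)**2 - 96590) = 1/((7 + 5*(4 + 3)**2)**2 - 96590) = 1/((7 + 5*7**2)**2 - 96590) = 1/((7 + 5*49)**2 - 96590) = 1/((7 + 245)**2 - 96590) = 1/(252**2 - 96590) = 1/(63504 - 96590) = 1/(-33086) = -1/33086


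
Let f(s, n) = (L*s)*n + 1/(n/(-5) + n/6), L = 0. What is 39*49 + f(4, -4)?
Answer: 3837/2 ≈ 1918.5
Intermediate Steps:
f(s, n) = -30/n (f(s, n) = (0*s)*n + 1/(n/(-5) + n/6) = 0*n + 1/(n*(-1/5) + n*(1/6)) = 0 + 1/(-n/5 + n/6) = 0 + 1/(-n/30) = 0 - 30/n = -30/n)
39*49 + f(4, -4) = 39*49 - 30/(-4) = 1911 - 30*(-1/4) = 1911 + 15/2 = 3837/2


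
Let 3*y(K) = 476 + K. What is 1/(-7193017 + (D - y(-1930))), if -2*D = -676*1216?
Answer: -3/20344573 ≈ -1.4746e-7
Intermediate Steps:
y(K) = 476/3 + K/3 (y(K) = (476 + K)/3 = 476/3 + K/3)
D = 411008 (D = -(-338)*1216 = -½*(-822016) = 411008)
1/(-7193017 + (D - y(-1930))) = 1/(-7193017 + (411008 - (476/3 + (⅓)*(-1930)))) = 1/(-7193017 + (411008 - (476/3 - 1930/3))) = 1/(-7193017 + (411008 - 1*(-1454/3))) = 1/(-7193017 + (411008 + 1454/3)) = 1/(-7193017 + 1234478/3) = 1/(-20344573/3) = -3/20344573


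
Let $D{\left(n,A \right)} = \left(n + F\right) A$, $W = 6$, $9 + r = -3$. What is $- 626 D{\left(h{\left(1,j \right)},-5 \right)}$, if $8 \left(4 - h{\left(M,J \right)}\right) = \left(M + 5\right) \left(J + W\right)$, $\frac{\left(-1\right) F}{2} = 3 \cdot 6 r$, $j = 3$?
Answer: $\frac{2687105}{2} \approx 1.3436 \cdot 10^{6}$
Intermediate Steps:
$r = -12$ ($r = -9 - 3 = -12$)
$F = 432$ ($F = - 2 \cdot 3 \cdot 6 \left(-12\right) = - 2 \cdot 18 \left(-12\right) = \left(-2\right) \left(-216\right) = 432$)
$h{\left(M,J \right)} = 4 - \frac{\left(5 + M\right) \left(6 + J\right)}{8}$ ($h{\left(M,J \right)} = 4 - \frac{\left(M + 5\right) \left(J + 6\right)}{8} = 4 - \frac{\left(5 + M\right) \left(6 + J\right)}{8}$)
$D{\left(n,A \right)} = A \left(432 + n\right)$ ($D{\left(n,A \right)} = \left(n + 432\right) A = \left(432 + n\right) A = A \left(432 + n\right)$)
$- 626 D{\left(h{\left(1,j \right)},-5 \right)} = - 626 \left(- 5 \left(432 - \left(\frac{19}{8} + \frac{3}{8}\right)\right)\right) = - 626 \left(- 5 \left(432 - \frac{11}{4}\right)\right) = - 626 \left(\left(-5\right) \frac{1717}{4}\right) = \left(-626\right) \left(- \frac{8585}{4}\right) = \frac{2687105}{2}$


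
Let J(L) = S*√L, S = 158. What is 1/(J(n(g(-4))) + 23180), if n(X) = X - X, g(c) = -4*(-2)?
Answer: 1/23180 ≈ 4.3141e-5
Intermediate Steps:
g(c) = 8
n(X) = 0
J(L) = 158*√L
1/(J(n(g(-4))) + 23180) = 1/(158*√0 + 23180) = 1/(158*0 + 23180) = 1/(0 + 23180) = 1/23180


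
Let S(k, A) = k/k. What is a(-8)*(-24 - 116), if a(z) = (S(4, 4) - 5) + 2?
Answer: 280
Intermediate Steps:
S(k, A) = 1
a(z) = -2 (a(z) = (1 - 5) + 2 = -4 + 2 = -2)
a(-8)*(-24 - 116) = -2*(-24 - 116) = -2*(-140) = 280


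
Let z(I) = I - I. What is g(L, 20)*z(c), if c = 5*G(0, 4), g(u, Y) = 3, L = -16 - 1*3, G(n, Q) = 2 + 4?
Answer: 0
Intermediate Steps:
G(n, Q) = 6
L = -19 (L = -16 - 3 = -19)
c = 30 (c = 5*6 = 30)
z(I) = 0
g(L, 20)*z(c) = 3*0 = 0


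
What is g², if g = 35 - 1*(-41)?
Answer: 5776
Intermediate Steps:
g = 76 (g = 35 + 41 = 76)
g² = 76² = 5776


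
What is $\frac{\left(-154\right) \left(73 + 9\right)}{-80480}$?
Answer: $\frac{3157}{20120} \approx 0.15691$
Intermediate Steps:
$\frac{\left(-154\right) \left(73 + 9\right)}{-80480} = \left(-154\right) 82 \left(- \frac{1}{80480}\right) = \left(-12628\right) \left(- \frac{1}{80480}\right) = \frac{3157}{20120}$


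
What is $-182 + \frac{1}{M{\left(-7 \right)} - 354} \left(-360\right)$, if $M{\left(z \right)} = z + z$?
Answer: $- \frac{8327}{46} \approx -181.02$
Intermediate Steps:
$M{\left(z \right)} = 2 z$
$-182 + \frac{1}{M{\left(-7 \right)} - 354} \left(-360\right) = -182 + \frac{1}{2 \left(-7\right) - 354} \left(-360\right) = -182 + \frac{1}{-14 - 354} \left(-360\right) = -182 + \frac{1}{-368} \left(-360\right) = -182 - - \frac{45}{46} = -182 + \frac{45}{46} = - \frac{8327}{46}$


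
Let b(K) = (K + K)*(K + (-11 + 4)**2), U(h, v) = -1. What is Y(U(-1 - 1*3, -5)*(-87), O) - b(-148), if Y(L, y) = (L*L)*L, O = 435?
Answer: 629199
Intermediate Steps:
b(K) = 2*K*(49 + K) (b(K) = (2*K)*(K + (-7)**2) = (2*K)*(K + 49) = (2*K)*(49 + K) = 2*K*(49 + K))
Y(L, y) = L**3 (Y(L, y) = L**2*L = L**3)
Y(U(-1 - 1*3, -5)*(-87), O) - b(-148) = (-1*(-87))**3 - 2*(-148)*(49 - 148) = 87**3 - 2*(-148)*(-99) = 658503 - 1*29304 = 658503 - 29304 = 629199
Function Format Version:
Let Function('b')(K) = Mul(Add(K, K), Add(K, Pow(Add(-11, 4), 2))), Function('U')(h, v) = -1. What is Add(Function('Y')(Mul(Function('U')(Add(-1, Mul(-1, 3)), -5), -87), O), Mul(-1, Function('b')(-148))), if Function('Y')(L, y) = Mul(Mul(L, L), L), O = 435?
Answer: 629199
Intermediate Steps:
Function('b')(K) = Mul(2, K, Add(49, K)) (Function('b')(K) = Mul(Mul(2, K), Add(K, Pow(-7, 2))) = Mul(Mul(2, K), Add(K, 49)) = Mul(Mul(2, K), Add(49, K)) = Mul(2, K, Add(49, K)))
Function('Y')(L, y) = Pow(L, 3) (Function('Y')(L, y) = Mul(Pow(L, 2), L) = Pow(L, 3))
Add(Function('Y')(Mul(Function('U')(Add(-1, Mul(-1, 3)), -5), -87), O), Mul(-1, Function('b')(-148))) = Add(Pow(Mul(-1, -87), 3), Mul(-1, Mul(2, -148, Add(49, -148)))) = Add(Pow(87, 3), Mul(-1, Mul(2, -148, -99))) = Add(658503, Mul(-1, 29304)) = Add(658503, -29304) = 629199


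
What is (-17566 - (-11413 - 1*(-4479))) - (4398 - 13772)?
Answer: -1258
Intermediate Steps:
(-17566 - (-11413 - 1*(-4479))) - (4398 - 13772) = (-17566 - (-11413 + 4479)) - 1*(-9374) = (-17566 - 1*(-6934)) + 9374 = (-17566 + 6934) + 9374 = -10632 + 9374 = -1258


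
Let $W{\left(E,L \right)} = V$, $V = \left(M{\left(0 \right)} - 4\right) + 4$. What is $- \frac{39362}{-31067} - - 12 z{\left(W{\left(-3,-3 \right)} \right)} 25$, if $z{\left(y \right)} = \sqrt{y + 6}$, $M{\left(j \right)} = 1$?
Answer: $\frac{39362}{31067} + 300 \sqrt{7} \approx 794.99$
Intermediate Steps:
$V = 1$ ($V = \left(1 - 4\right) + 4 = -3 + 4 = 1$)
$W{\left(E,L \right)} = 1$
$z{\left(y \right)} = \sqrt{6 + y}$
$- \frac{39362}{-31067} - - 12 z{\left(W{\left(-3,-3 \right)} \right)} 25 = - \frac{39362}{-31067} - - 12 \sqrt{6 + 1} \cdot 25 = \left(-39362\right) \left(- \frac{1}{31067}\right) - - 12 \sqrt{7} \cdot 25 = \frac{39362}{31067} - - 300 \sqrt{7} = \frac{39362}{31067} + 300 \sqrt{7}$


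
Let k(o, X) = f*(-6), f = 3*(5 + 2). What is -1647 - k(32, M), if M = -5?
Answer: -1521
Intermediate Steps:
f = 21 (f = 3*7 = 21)
k(o, X) = -126 (k(o, X) = 21*(-6) = -126)
-1647 - k(32, M) = -1647 - 1*(-126) = -1647 + 126 = -1521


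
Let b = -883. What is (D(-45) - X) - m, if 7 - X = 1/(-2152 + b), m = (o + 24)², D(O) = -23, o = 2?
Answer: -2142711/3035 ≈ -706.00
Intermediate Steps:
m = 676 (m = (2 + 24)² = 26² = 676)
X = 21246/3035 (X = 7 - 1/(-2152 - 883) = 7 - 1/(-3035) = 7 - 1*(-1/3035) = 7 + 1/3035 = 21246/3035 ≈ 7.0003)
(D(-45) - X) - m = (-23 - 1*21246/3035) - 1*676 = (-23 - 21246/3035) - 676 = -91051/3035 - 676 = -2142711/3035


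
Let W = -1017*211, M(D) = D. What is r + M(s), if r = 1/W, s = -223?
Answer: -47852902/214587 ≈ -223.00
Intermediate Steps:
W = -214587
r = -1/214587 (r = 1/(-214587) = -1/214587 ≈ -4.6601e-6)
r + M(s) = -1/214587 - 223 = -47852902/214587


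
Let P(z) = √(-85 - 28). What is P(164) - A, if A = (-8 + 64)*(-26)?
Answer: 1456 + I*√113 ≈ 1456.0 + 10.63*I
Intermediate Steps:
A = -1456 (A = 56*(-26) = -1456)
P(z) = I*√113 (P(z) = √(-113) = I*√113)
P(164) - A = I*√113 - 1*(-1456) = I*√113 + 1456 = 1456 + I*√113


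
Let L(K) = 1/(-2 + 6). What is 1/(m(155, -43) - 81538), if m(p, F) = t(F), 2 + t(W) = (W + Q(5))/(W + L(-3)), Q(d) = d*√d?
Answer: -149017608/12150745867139 + 855*√5/48602983468556 ≈ -1.2264e-5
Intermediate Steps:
L(K) = ¼ (L(K) = 1/4 = ¼)
Q(d) = d^(3/2)
t(W) = -2 + (W + 5*√5)/(¼ + W) (t(W) = -2 + (W + 5^(3/2))/(W + ¼) = -2 + (W + 5*√5)/(¼ + W))
m(p, F) = 2*(-1 - 2*F + 10*√5)/(1 + 4*F)
1/(m(155, -43) - 81538) = 1/(2*(-1 - 2*(-43) + 10*√5)/(1 + 4*(-43)) - 81538) = 1/(2*(-1 + 86 + 10*√5)/(1 - 172) - 81538) = 1/(2*(85 + 10*√5)/(-171) - 81538) = 1/(2*(-1/171)*(85 + 10*√5) - 81538) = 1/((-170/171 - 20*√5/171) - 81538) = 1/(-13943168/171 - 20*√5/171)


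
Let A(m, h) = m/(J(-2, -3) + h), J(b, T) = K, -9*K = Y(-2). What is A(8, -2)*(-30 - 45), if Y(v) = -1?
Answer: 5400/17 ≈ 317.65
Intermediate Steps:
K = ⅑ (K = -⅑*(-1) = ⅑ ≈ 0.11111)
J(b, T) = ⅑
A(m, h) = m/(⅑ + h)
A(8, -2)*(-30 - 45) = (9*8/(1 + 9*(-2)))*(-30 - 45) = (9*8/(1 - 18))*(-75) = (9*8/(-17))*(-75) = (9*8*(-1/17))*(-75) = -72/17*(-75) = 5400/17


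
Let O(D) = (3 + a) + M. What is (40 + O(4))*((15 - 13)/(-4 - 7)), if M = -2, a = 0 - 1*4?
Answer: -74/11 ≈ -6.7273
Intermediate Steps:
a = -4 (a = 0 - 4 = -4)
O(D) = -3 (O(D) = (3 - 4) - 2 = -1 - 2 = -3)
(40 + O(4))*((15 - 13)/(-4 - 7)) = (40 - 3)*((15 - 13)/(-4 - 7)) = 37*(2/(-11)) = 37*(2*(-1/11)) = 37*(-2/11) = -74/11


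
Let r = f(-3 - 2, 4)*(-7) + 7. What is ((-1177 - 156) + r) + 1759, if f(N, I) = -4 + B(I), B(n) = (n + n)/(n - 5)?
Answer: 517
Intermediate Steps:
B(n) = 2*n/(-5 + n) (B(n) = (2*n)/(-5 + n) = 2*n/(-5 + n))
f(N, I) = -4 + 2*I/(-5 + I)
r = 91 (r = (2*(10 - 1*4)/(-5 + 4))*(-7) + 7 = (2*(10 - 4)/(-1))*(-7) + 7 = (2*(-1)*6)*(-7) + 7 = -12*(-7) + 7 = 84 + 7 = 91)
((-1177 - 156) + r) + 1759 = ((-1177 - 156) + 91) + 1759 = (-1333 + 91) + 1759 = -1242 + 1759 = 517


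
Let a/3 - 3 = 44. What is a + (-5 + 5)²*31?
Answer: 141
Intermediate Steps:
a = 141 (a = 9 + 3*44 = 9 + 132 = 141)
a + (-5 + 5)²*31 = 141 + (-5 + 5)²*31 = 141 + 0²*31 = 141 + 0*31 = 141 + 0 = 141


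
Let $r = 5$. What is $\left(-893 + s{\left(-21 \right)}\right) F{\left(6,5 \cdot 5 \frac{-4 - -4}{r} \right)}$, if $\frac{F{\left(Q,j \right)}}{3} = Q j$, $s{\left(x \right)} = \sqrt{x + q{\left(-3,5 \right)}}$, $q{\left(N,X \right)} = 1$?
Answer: $0$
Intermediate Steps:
$s{\left(x \right)} = \sqrt{1 + x}$ ($s{\left(x \right)} = \sqrt{x + 1} = \sqrt{1 + x}$)
$F{\left(Q,j \right)} = 3 Q j$
$\left(-893 + s{\left(-21 \right)}\right) F{\left(6,5 \cdot 5 \frac{-4 - -4}{r} \right)} = \left(-893 + \sqrt{1 - 21}\right) 3 \cdot 6 \cdot 5 \cdot 5 \frac{-4 - -4}{5} = \left(-893 + \sqrt{-20}\right) 3 \cdot 6 \cdot 25 \left(-4 + 4\right) \frac{1}{5} = \left(-893 + 2 i \sqrt{5}\right) 3 \cdot 6 \cdot 25 \cdot 0 \cdot \frac{1}{5} = \left(-893 + 2 i \sqrt{5}\right) 3 \cdot 6 \cdot 25 \cdot 0 = \left(-893 + 2 i \sqrt{5}\right) 3 \cdot 6 \cdot 0 = \left(-893 + 2 i \sqrt{5}\right) 0 = 0$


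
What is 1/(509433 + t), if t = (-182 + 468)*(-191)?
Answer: 1/454807 ≈ 2.1987e-6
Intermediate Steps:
t = -54626 (t = 286*(-191) = -54626)
1/(509433 + t) = 1/(509433 - 54626) = 1/454807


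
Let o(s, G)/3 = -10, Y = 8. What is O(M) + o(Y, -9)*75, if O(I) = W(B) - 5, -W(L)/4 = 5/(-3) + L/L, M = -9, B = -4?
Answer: -6757/3 ≈ -2252.3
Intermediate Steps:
o(s, G) = -30 (o(s, G) = 3*(-10) = -30)
W(L) = 8/3 (W(L) = -4*(5/(-3) + L/L) = -4*(5*(-⅓) + 1) = -4*(-5/3 + 1) = -4*(-⅔) = 8/3)
O(I) = -7/3 (O(I) = 8/3 - 5 = -7/3)
O(M) + o(Y, -9)*75 = -7/3 - 30*75 = -7/3 - 2250 = -6757/3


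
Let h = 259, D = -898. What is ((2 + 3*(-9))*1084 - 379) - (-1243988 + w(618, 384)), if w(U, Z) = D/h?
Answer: 315076729/259 ≈ 1.2165e+6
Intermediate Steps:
w(U, Z) = -898/259
((2 + 3*(-9))*1084 - 379) - (-1243988 + w(618, 384)) = ((2 + 3*(-9))*1084 - 379) - (-1243988 - 898/259) = ((2 - 27)*1084 - 379) - 1*(-322193790/259) = (-25*1084 - 379) + 322193790/259 = (-27100 - 379) + 322193790/259 = -27479 + 322193790/259 = 315076729/259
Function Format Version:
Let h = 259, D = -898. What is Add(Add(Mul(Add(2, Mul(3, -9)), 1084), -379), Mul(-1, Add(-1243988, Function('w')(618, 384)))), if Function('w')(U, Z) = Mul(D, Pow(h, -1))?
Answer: Rational(315076729, 259) ≈ 1.2165e+6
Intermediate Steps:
Function('w')(U, Z) = Rational(-898, 259) (Function('w')(U, Z) = Mul(-898, Pow(259, -1)) = Mul(-898, Rational(1, 259)) = Rational(-898, 259))
Add(Add(Mul(Add(2, Mul(3, -9)), 1084), -379), Mul(-1, Add(-1243988, Function('w')(618, 384)))) = Add(Add(Mul(Add(2, Mul(3, -9)), 1084), -379), Mul(-1, Add(-1243988, Rational(-898, 259)))) = Add(Add(Mul(Add(2, -27), 1084), -379), Mul(-1, Rational(-322193790, 259))) = Add(Add(Mul(-25, 1084), -379), Rational(322193790, 259)) = Add(Add(-27100, -379), Rational(322193790, 259)) = Add(-27479, Rational(322193790, 259)) = Rational(315076729, 259)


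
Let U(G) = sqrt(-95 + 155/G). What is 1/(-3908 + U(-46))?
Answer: -179768/702537869 - 5*I*sqrt(8326)/702537869 ≈ -0.00025588 - 6.4941e-7*I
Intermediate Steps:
1/(-3908 + U(-46)) = 1/(-3908 + sqrt(-95 + 155/(-46))) = 1/(-3908 + sqrt(-95 + 155*(-1/46))) = 1/(-3908 + sqrt(-95 - 155/46)) = 1/(-3908 + sqrt(-4525/46)) = 1/(-3908 + 5*I*sqrt(8326)/46)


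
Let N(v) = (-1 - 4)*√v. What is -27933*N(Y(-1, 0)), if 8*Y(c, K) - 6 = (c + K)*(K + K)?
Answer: 139665*√3/2 ≈ 1.2095e+5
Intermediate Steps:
Y(c, K) = ¾ + K*(K + c)/4 (Y(c, K) = ¾ + ((c + K)*(K + K))/8 = ¾ + ((K + c)*(2*K))/8 = ¾ + (2*K*(K + c))/8 = ¾ + K*(K + c)/4)
N(v) = -5*√v
-27933*N(Y(-1, 0)) = -(-139665)*√(¾ + (¼)*0² + (¼)*0*(-1)) = -(-139665)*√(¾ + (¼)*0 + 0) = -(-139665)*√(¾ + 0 + 0) = -(-139665)*√(¾) = -(-139665)*√3/2 = 139665*√3/2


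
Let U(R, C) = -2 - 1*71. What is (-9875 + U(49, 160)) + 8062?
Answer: -1886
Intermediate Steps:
U(R, C) = -73 (U(R, C) = -2 - 71 = -73)
(-9875 + U(49, 160)) + 8062 = (-9875 - 73) + 8062 = -9948 + 8062 = -1886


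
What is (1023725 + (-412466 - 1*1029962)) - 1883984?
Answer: -2302687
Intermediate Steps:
(1023725 + (-412466 - 1*1029962)) - 1883984 = (1023725 + (-412466 - 1029962)) - 1883984 = (1023725 - 1442428) - 1883984 = -418703 - 1883984 = -2302687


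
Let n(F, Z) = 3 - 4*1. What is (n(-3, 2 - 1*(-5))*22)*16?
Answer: -352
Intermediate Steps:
n(F, Z) = -1 (n(F, Z) = 3 - 4 = -1)
(n(-3, 2 - 1*(-5))*22)*16 = -1*22*16 = -22*16 = -352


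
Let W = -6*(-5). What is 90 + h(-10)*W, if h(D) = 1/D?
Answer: 87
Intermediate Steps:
W = 30
90 + h(-10)*W = 90 + 30/(-10) = 90 - ⅒*30 = 90 - 3 = 87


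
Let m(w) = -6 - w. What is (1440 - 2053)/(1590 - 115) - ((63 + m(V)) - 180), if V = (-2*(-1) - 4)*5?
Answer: 166062/1475 ≈ 112.58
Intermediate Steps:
V = -10 (V = (2 - 4)*5 = -2*5 = -10)
(1440 - 2053)/(1590 - 115) - ((63 + m(V)) - 180) = (1440 - 2053)/(1590 - 115) - ((63 + (-6 - 1*(-10))) - 180) = -613/1475 - ((63 + (-6 + 10)) - 180) = -613*1/1475 - ((63 + 4) - 180) = -613/1475 - (67 - 180) = -613/1475 - 1*(-113) = -613/1475 + 113 = 166062/1475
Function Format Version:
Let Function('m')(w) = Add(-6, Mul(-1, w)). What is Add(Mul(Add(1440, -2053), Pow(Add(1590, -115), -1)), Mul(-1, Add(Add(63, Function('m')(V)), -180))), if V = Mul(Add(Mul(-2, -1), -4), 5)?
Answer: Rational(166062, 1475) ≈ 112.58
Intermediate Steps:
V = -10 (V = Mul(Add(2, -4), 5) = Mul(-2, 5) = -10)
Add(Mul(Add(1440, -2053), Pow(Add(1590, -115), -1)), Mul(-1, Add(Add(63, Function('m')(V)), -180))) = Add(Mul(Add(1440, -2053), Pow(Add(1590, -115), -1)), Mul(-1, Add(Add(63, Add(-6, Mul(-1, -10))), -180))) = Add(Mul(-613, Pow(1475, -1)), Mul(-1, Add(Add(63, Add(-6, 10)), -180))) = Add(Mul(-613, Rational(1, 1475)), Mul(-1, Add(Add(63, 4), -180))) = Add(Rational(-613, 1475), Mul(-1, Add(67, -180))) = Add(Rational(-613, 1475), Mul(-1, -113)) = Add(Rational(-613, 1475), 113) = Rational(166062, 1475)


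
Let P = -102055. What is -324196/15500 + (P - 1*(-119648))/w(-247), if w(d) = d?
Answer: -88191978/957125 ≈ -92.143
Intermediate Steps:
-324196/15500 + (P - 1*(-119648))/w(-247) = -324196/15500 + (-102055 - 1*(-119648))/(-247) = -324196*1/15500 + (-102055 + 119648)*(-1/247) = -81049/3875 + 17593*(-1/247) = -81049/3875 - 17593/247 = -88191978/957125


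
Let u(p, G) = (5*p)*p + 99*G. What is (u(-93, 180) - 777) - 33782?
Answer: 26506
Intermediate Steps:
u(p, G) = 5*p² + 99*G
(u(-93, 180) - 777) - 33782 = ((5*(-93)² + 99*180) - 777) - 33782 = ((5*8649 + 17820) - 777) - 33782 = ((43245 + 17820) - 777) - 33782 = (61065 - 777) - 33782 = 60288 - 33782 = 26506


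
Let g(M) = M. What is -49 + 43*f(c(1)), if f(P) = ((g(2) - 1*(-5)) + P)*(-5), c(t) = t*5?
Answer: -2629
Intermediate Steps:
c(t) = 5*t
f(P) = -35 - 5*P (f(P) = ((2 - 1*(-5)) + P)*(-5) = ((2 + 5) + P)*(-5) = (7 + P)*(-5) = -35 - 5*P)
-49 + 43*f(c(1)) = -49 + 43*(-35 - 25) = -49 + 43*(-60) = -49 - 2580 = -2629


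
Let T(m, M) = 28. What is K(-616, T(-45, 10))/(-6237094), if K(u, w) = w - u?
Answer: -14/135589 ≈ -0.00010325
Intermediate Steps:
K(-616, T(-45, 10))/(-6237094) = (28 - 1*(-616))/(-6237094) = (28 + 616)*(-1/6237094) = 644*(-1/6237094) = -14/135589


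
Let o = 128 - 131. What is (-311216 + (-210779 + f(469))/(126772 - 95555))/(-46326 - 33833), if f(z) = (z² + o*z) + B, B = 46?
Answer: 9715222051/2502323503 ≈ 3.8825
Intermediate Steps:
o = -3
f(z) = 46 + z² - 3*z (f(z) = (z² - 3*z) + 46 = 46 + z² - 3*z)
(-311216 + (-210779 + f(469))/(126772 - 95555))/(-46326 - 33833) = (-311216 + (-210779 + (46 + 469² - 3*469))/(126772 - 95555))/(-46326 - 33833) = (-311216 + (-210779 + (46 + 219961 - 1407))/31217)/(-80159) = (-311216 + (-210779 + 218600)*(1/31217))*(-1/80159) = (-311216 + 7821*(1/31217))*(-1/80159) = (-311216 + 7821/31217)*(-1/80159) = -9715222051/31217*(-1/80159) = 9715222051/2502323503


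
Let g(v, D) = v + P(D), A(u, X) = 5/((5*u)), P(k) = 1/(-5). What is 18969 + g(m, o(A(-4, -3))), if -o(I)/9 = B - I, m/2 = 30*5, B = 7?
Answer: 96344/5 ≈ 19269.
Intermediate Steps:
m = 300 (m = 2*(30*5) = 2*150 = 300)
P(k) = -⅕
A(u, X) = 1/u (A(u, X) = 5*(1/(5*u)) = 1/u)
o(I) = -63 + 9*I (o(I) = -9*(7 - I) = -63 + 9*I)
g(v, D) = -⅕ + v (g(v, D) = v - ⅕ = -⅕ + v)
18969 + g(m, o(A(-4, -3))) = 18969 + (-⅕ + 300) = 18969 + 1499/5 = 96344/5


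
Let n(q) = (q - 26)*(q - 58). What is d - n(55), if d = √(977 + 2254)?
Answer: 87 + 3*√359 ≈ 143.84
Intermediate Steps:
n(q) = (-58 + q)*(-26 + q) (n(q) = (-26 + q)*(-58 + q) = (-58 + q)*(-26 + q))
d = 3*√359 (d = √3231 = 3*√359 ≈ 56.842)
d - n(55) = 3*√359 - (1508 + 55² - 84*55) = 3*√359 - (1508 + 3025 - 4620) = 3*√359 - 1*(-87) = 3*√359 + 87 = 87 + 3*√359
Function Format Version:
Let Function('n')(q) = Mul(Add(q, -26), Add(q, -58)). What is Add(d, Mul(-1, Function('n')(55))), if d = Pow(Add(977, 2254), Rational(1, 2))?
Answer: Add(87, Mul(3, Pow(359, Rational(1, 2)))) ≈ 143.84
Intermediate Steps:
Function('n')(q) = Mul(Add(-58, q), Add(-26, q)) (Function('n')(q) = Mul(Add(-26, q), Add(-58, q)) = Mul(Add(-58, q), Add(-26, q)))
d = Mul(3, Pow(359, Rational(1, 2))) (d = Pow(3231, Rational(1, 2)) = Mul(3, Pow(359, Rational(1, 2))) ≈ 56.842)
Add(d, Mul(-1, Function('n')(55))) = Add(Mul(3, Pow(359, Rational(1, 2))), Mul(-1, Add(1508, Pow(55, 2), Mul(-84, 55)))) = Add(Mul(3, Pow(359, Rational(1, 2))), Mul(-1, Add(1508, 3025, -4620))) = Add(Mul(3, Pow(359, Rational(1, 2))), Mul(-1, -87)) = Add(Mul(3, Pow(359, Rational(1, 2))), 87) = Add(87, Mul(3, Pow(359, Rational(1, 2))))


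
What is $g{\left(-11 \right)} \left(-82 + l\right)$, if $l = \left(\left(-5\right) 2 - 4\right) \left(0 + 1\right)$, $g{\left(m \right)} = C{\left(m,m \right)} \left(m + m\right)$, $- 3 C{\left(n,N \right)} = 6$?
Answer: $-4224$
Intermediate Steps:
$C{\left(n,N \right)} = -2$ ($C{\left(n,N \right)} = \left(- \frac{1}{3}\right) 6 = -2$)
$g{\left(m \right)} = - 4 m$ ($g{\left(m \right)} = - 2 \left(m + m\right) = - 2 \cdot 2 m = - 4 m$)
$l = -14$ ($l = \left(-10 - 4\right) 1 = \left(-14\right) 1 = -14$)
$g{\left(-11 \right)} \left(-82 + l\right) = \left(-4\right) \left(-11\right) \left(-82 - 14\right) = 44 \left(-96\right) = -4224$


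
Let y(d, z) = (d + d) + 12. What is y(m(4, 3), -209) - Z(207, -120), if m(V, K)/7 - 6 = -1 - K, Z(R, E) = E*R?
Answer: 24880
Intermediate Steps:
m(V, K) = 35 - 7*K (m(V, K) = 42 + 7*(-1 - K) = 42 + (-7 - 7*K) = 35 - 7*K)
y(d, z) = 12 + 2*d (y(d, z) = 2*d + 12 = 12 + 2*d)
y(m(4, 3), -209) - Z(207, -120) = (12 + 2*(35 - 7*3)) - (-120)*207 = (12 + 2*(35 - 21)) - 1*(-24840) = (12 + 2*14) + 24840 = (12 + 28) + 24840 = 40 + 24840 = 24880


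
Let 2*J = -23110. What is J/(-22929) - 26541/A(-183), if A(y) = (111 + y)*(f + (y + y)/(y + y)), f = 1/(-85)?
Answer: 1918420915/5136096 ≈ 373.52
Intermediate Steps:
f = -1/85 ≈ -0.011765
A(y) = 9324/85 + 84*y/85 (A(y) = (111 + y)*(-1/85 + (y + y)/(y + y)) = (111 + y)*(-1/85 + (2*y)/((2*y))) = (111 + y)*(-1/85 + (2*y)*(1/(2*y))) = (111 + y)*(-1/85 + 1) = (111 + y)*(84/85) = 9324/85 + 84*y/85)
J = -11555 (J = (1/2)*(-23110) = -11555)
J/(-22929) - 26541/A(-183) = -11555/(-22929) - 26541/(9324/85 + (84/85)*(-183)) = -11555*(-1/22929) - 26541/(9324/85 - 15372/85) = 11555/22929 - 26541/(-6048/85) = 11555/22929 - 26541*(-85/6048) = 11555/22929 + 83555/224 = 1918420915/5136096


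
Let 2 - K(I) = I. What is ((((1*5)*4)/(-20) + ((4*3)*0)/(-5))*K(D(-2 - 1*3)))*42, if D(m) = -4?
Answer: -252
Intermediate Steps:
K(I) = 2 - I
((((1*5)*4)/(-20) + ((4*3)*0)/(-5))*K(D(-2 - 1*3)))*42 = ((((1*5)*4)/(-20) + ((4*3)*0)/(-5))*(2 - 1*(-4)))*42 = (((5*4)*(-1/20) + (12*0)*(-⅕))*(2 + 4))*42 = ((20*(-1/20) + 0*(-⅕))*6)*42 = ((-1 + 0)*6)*42 = -1*6*42 = -6*42 = -252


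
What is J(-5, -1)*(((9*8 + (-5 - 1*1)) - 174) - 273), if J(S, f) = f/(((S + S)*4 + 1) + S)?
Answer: -381/44 ≈ -8.6591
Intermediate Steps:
J(S, f) = f/(1 + 9*S) (J(S, f) = f/(((2*S)*4 + 1) + S) = f/((8*S + 1) + S) = f/((1 + 8*S) + S) = f/(1 + 9*S))
J(-5, -1)*(((9*8 + (-5 - 1*1)) - 174) - 273) = (-1/(1 + 9*(-5)))*(((9*8 + (-5 - 1*1)) - 174) - 273) = (-1/(1 - 45))*(((72 + (-5 - 1)) - 174) - 273) = (-1/(-44))*(((72 - 6) - 174) - 273) = (-1*(-1/44))*((66 - 174) - 273) = (-108 - 273)/44 = (1/44)*(-381) = -381/44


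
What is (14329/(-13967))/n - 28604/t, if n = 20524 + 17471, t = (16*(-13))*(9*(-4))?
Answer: -1264964026601/331141926960 ≈ -3.8200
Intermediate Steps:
t = 7488 (t = -208*(-36) = 7488)
n = 37995
(14329/(-13967))/n - 28604/t = (14329/(-13967))/37995 - 28604/7488 = (14329*(-1/13967))*(1/37995) - 28604*1/7488 = -14329/13967*1/37995 - 7151/1872 = -14329/530676165 - 7151/1872 = -1264964026601/331141926960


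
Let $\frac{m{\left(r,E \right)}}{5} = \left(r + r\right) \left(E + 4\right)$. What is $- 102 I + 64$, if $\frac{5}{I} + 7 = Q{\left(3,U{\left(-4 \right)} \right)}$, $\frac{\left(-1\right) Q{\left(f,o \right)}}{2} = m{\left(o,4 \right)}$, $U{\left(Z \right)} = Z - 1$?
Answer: $\frac{50242}{793} \approx 63.357$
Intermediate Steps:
$m{\left(r,E \right)} = 10 r \left(4 + E\right)$ ($m{\left(r,E \right)} = 5 \left(r + r\right) \left(E + 4\right) = 5 \cdot 2 r \left(4 + E\right) = 10 r \left(4 + E\right)$)
$U{\left(Z \right)} = -1 + Z$
$Q{\left(f,o \right)} = - 160 o$ ($Q{\left(f,o \right)} = - 2 \cdot 10 o \left(4 + 4\right) = - 2 \cdot 10 o 8 = - 2 \cdot 80 o = - 160 o$)
$I = \frac{5}{793}$ ($I = \frac{5}{-7 - 160 \left(-1 - 4\right)} = \frac{5}{-7 - -800} = \frac{5}{-7 + 800} = \frac{5}{793} \approx 0.0063052$)
$- 102 I + 64 = \left(-102\right) \frac{5}{793} + 64 = - \frac{510}{793} + 64 = \frac{50242}{793}$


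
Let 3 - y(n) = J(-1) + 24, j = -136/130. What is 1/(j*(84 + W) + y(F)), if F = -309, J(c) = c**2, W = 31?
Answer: -13/1850 ≈ -0.0070270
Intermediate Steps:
j = -68/65 (j = -136*1/130 = -68/65 ≈ -1.0462)
y(n) = -22 (y(n) = 3 - ((-1)**2 + 24) = 3 - (1 + 24) = 3 - 1*25 = 3 - 25 = -22)
1/(j*(84 + W) + y(F)) = 1/(-68*(84 + 31)/65 - 22) = 1/(-68/65*115 - 22) = 1/(-1564/13 - 22) = 1/(-1850/13) = -13/1850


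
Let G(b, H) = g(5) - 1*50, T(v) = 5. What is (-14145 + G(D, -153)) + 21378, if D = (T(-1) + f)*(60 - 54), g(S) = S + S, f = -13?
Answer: 7193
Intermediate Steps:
g(S) = 2*S
D = -48 (D = (5 - 13)*(60 - 54) = -8*6 = -48)
G(b, H) = -40 (G(b, H) = 2*5 - 1*50 = 10 - 50 = -40)
(-14145 + G(D, -153)) + 21378 = (-14145 - 40) + 21378 = -14185 + 21378 = 7193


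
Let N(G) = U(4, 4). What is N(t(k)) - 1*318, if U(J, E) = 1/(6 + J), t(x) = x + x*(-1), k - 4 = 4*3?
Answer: -3179/10 ≈ -317.90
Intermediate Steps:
k = 16 (k = 4 + 4*3 = 4 + 12 = 16)
t(x) = 0 (t(x) = x - x = 0)
N(G) = 1/10 (N(G) = 1/(6 + 4) = 1/10)
N(t(k)) - 1*318 = 1/10 - 1*318 = 1/10 - 318 = -3179/10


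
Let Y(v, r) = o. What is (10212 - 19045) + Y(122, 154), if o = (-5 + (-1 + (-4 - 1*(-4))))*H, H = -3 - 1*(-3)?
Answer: -8833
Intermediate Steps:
H = 0 (H = -3 + 3 = 0)
o = 0 (o = (-5 + (-1 + (-4 - 1*(-4))))*0 = (-5 + (-1 + (-4 + 4)))*0 = (-5 + (-1 + 0))*0 = (-5 - 1)*0 = -6*0 = 0)
Y(v, r) = 0
(10212 - 19045) + Y(122, 154) = (10212 - 19045) + 0 = -8833 + 0 = -8833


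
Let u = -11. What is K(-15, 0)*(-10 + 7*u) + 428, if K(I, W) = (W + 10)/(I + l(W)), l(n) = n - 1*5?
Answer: 943/2 ≈ 471.50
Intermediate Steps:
l(n) = -5 + n (l(n) = n - 5 = -5 + n)
K(I, W) = (10 + W)/(-5 + I + W) (K(I, W) = (W + 10)/(I + (-5 + W)) = (10 + W)/(-5 + I + W))
K(-15, 0)*(-10 + 7*u) + 428 = ((10 + 0)/(-5 - 15 + 0))*(-10 + 7*(-11)) + 428 = (10/(-20))*(-10 - 77) + 428 = -1/20*10*(-87) + 428 = -½*(-87) + 428 = 87/2 + 428 = 943/2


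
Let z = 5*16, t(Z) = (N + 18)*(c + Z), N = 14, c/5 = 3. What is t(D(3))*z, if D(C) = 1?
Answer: 40960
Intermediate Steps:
c = 15 (c = 5*3 = 15)
t(Z) = 480 + 32*Z (t(Z) = (14 + 18)*(15 + Z) = 32*(15 + Z) = 480 + 32*Z)
z = 80
t(D(3))*z = (480 + 32*1)*80 = (480 + 32)*80 = 512*80 = 40960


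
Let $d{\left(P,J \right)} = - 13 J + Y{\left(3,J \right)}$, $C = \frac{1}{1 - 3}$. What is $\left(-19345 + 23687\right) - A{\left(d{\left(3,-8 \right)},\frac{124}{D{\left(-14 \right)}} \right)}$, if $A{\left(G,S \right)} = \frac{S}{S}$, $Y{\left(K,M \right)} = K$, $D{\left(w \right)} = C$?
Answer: $4341$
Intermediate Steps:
$C = - \frac{1}{2}$ ($C = \frac{1}{-2} = - \frac{1}{2} \approx -0.5$)
$D{\left(w \right)} = - \frac{1}{2}$
$d{\left(P,J \right)} = 3 - 13 J$ ($d{\left(P,J \right)} = - 13 J + 3 = 3 - 13 J$)
$A{\left(G,S \right)} = 1$
$\left(-19345 + 23687\right) - A{\left(d{\left(3,-8 \right)},\frac{124}{D{\left(-14 \right)}} \right)} = \left(-19345 + 23687\right) - 1 = 4342 - 1 = 4341$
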